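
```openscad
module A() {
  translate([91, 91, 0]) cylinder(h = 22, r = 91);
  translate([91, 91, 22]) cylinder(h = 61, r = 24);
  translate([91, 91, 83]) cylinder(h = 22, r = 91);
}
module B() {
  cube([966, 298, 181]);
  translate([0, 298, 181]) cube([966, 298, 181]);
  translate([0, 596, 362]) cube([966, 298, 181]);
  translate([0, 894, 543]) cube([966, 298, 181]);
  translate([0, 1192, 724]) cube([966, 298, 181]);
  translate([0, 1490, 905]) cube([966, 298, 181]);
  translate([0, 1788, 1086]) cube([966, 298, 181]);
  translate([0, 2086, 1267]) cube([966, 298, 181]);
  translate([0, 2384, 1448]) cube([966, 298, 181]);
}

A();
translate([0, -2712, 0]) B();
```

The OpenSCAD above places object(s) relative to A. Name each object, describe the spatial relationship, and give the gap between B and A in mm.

The staircase's nearest face is 30 mm from the spool's −y face.

A is a spool. B is a staircase. The staircase is on the floor beside the spool on its −y side. The gap between the staircase and the spool is 30 mm.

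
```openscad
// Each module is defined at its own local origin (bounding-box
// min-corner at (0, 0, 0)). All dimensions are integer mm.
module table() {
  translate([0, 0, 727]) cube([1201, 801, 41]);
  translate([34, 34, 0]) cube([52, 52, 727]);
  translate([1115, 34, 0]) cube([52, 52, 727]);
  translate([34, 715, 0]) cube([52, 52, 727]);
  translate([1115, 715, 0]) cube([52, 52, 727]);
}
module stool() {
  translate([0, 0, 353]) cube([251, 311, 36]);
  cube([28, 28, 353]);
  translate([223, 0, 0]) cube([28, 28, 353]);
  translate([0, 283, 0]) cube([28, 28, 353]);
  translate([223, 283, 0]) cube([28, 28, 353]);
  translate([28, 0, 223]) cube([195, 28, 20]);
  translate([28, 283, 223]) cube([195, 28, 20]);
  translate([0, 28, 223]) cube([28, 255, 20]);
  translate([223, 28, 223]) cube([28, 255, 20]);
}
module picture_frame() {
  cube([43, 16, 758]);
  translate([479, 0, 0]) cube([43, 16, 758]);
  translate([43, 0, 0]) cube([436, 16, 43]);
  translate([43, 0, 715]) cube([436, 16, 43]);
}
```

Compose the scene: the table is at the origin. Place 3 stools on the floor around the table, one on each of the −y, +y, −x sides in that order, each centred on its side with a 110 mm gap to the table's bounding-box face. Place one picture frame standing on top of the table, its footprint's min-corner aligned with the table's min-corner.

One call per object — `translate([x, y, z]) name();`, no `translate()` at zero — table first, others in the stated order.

table();
translate([475, -421, 0]) stool();
translate([475, 911, 0]) stool();
translate([-361, 245, 0]) stool();
translate([0, 0, 768]) picture_frame();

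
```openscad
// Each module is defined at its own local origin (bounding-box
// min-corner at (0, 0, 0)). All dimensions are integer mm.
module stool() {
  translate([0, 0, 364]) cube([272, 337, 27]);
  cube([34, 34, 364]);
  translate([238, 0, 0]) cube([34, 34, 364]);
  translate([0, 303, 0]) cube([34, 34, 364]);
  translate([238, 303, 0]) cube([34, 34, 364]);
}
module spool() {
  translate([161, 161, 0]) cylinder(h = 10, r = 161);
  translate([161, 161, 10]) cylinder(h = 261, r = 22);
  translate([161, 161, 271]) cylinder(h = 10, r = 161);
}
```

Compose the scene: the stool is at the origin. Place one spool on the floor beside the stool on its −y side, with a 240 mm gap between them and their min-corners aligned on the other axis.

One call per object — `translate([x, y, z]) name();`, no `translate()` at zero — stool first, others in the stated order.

stool();
translate([0, -562, 0]) spool();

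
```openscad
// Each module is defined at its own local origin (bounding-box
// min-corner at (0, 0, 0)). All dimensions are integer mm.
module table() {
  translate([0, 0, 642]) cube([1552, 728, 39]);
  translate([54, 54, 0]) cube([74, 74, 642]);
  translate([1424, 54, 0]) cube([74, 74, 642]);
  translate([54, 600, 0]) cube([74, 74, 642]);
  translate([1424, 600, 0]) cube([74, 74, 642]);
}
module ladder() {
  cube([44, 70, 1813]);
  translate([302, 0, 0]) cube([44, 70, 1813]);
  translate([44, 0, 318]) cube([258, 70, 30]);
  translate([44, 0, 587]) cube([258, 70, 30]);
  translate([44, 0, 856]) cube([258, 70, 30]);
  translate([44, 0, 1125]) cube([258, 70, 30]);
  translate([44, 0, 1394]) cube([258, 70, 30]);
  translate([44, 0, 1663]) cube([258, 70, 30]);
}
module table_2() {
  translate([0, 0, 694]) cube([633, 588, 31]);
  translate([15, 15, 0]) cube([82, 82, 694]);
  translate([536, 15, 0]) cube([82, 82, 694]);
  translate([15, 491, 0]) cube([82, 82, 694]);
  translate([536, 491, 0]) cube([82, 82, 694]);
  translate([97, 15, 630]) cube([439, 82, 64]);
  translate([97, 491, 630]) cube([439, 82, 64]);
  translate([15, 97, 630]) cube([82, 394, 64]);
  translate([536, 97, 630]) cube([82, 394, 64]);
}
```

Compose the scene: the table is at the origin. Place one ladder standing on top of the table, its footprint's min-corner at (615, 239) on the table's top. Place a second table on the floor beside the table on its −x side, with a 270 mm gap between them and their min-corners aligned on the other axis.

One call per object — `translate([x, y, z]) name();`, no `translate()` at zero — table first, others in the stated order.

table();
translate([615, 239, 681]) ladder();
translate([-903, 0, 0]) table_2();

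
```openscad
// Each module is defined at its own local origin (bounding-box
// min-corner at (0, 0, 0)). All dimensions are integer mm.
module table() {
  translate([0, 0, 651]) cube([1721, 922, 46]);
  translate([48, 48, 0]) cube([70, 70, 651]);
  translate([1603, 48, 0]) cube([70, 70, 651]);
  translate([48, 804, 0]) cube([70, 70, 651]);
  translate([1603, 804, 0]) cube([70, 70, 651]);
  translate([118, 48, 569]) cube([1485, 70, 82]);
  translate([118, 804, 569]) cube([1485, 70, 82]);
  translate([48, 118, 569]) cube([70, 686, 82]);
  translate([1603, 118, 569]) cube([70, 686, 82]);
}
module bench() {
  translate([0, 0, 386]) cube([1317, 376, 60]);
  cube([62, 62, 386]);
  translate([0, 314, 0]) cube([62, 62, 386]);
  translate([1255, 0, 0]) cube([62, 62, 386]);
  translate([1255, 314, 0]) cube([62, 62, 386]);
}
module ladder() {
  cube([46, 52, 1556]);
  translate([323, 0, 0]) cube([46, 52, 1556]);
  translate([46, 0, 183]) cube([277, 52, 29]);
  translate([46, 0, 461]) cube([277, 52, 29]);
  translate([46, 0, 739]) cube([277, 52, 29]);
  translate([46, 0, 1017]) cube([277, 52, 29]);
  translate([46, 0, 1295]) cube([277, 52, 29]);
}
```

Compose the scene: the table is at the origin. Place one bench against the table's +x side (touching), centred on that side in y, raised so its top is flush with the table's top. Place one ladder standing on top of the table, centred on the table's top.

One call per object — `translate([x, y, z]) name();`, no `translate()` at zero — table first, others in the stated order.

table();
translate([1721, 273, 251]) bench();
translate([676, 435, 697]) ladder();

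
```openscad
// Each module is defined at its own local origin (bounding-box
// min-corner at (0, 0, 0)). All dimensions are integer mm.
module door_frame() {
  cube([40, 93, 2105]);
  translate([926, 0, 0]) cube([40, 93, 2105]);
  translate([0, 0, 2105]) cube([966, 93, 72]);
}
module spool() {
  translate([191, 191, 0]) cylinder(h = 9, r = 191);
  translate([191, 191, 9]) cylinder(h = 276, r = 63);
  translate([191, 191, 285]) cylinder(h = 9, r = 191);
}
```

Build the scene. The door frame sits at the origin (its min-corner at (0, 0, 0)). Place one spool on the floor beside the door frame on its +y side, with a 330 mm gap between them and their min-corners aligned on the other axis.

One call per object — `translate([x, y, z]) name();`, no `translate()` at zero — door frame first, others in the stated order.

door_frame();
translate([0, 423, 0]) spool();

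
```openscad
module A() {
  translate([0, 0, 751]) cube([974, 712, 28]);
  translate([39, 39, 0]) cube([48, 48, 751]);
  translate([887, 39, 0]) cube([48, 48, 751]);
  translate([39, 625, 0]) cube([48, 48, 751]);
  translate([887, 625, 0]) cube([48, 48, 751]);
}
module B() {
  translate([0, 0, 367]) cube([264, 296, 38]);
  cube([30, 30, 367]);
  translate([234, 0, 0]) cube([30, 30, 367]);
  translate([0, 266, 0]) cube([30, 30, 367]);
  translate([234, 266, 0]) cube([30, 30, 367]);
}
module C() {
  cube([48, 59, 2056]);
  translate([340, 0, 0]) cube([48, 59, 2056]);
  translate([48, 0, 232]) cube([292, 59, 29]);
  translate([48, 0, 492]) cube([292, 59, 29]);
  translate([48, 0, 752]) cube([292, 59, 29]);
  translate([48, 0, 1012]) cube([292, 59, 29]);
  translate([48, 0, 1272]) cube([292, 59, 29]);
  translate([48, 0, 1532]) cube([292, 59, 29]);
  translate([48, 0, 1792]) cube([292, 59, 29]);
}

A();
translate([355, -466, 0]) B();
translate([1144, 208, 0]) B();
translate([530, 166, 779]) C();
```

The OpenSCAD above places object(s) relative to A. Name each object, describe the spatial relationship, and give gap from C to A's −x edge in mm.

The ladder's min-x is at 530; the table's min-x is 0; gap = 530 mm.

A is a table. B is a stool. C is a ladder. Two stools sit around the table at the −y, +x sides. The ladder is on top of the table. The gap from the ladder to the table's −x edge is 530 mm.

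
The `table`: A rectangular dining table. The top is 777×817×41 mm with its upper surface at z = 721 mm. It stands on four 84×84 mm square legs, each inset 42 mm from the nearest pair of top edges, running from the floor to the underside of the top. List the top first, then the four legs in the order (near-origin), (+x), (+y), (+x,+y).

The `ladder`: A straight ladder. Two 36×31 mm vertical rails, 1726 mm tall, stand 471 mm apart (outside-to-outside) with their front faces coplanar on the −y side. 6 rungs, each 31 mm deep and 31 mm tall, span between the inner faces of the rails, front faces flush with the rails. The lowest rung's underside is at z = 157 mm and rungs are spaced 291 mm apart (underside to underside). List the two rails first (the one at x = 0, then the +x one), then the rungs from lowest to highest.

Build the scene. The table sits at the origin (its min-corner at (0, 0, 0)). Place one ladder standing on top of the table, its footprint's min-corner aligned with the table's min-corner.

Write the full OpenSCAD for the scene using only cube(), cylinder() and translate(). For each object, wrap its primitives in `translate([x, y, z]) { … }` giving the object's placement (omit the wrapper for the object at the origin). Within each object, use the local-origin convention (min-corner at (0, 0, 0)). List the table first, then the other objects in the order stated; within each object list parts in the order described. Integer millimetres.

translate([0, 0, 680]) cube([777, 817, 41]);
translate([42, 42, 0]) cube([84, 84, 680]);
translate([651, 42, 0]) cube([84, 84, 680]);
translate([42, 691, 0]) cube([84, 84, 680]);
translate([651, 691, 0]) cube([84, 84, 680]);
translate([0, 0, 721]) {
  cube([36, 31, 1726]);
  translate([435, 0, 0]) cube([36, 31, 1726]);
  translate([36, 0, 157]) cube([399, 31, 31]);
  translate([36, 0, 448]) cube([399, 31, 31]);
  translate([36, 0, 739]) cube([399, 31, 31]);
  translate([36, 0, 1030]) cube([399, 31, 31]);
  translate([36, 0, 1321]) cube([399, 31, 31]);
  translate([36, 0, 1612]) cube([399, 31, 31]);
}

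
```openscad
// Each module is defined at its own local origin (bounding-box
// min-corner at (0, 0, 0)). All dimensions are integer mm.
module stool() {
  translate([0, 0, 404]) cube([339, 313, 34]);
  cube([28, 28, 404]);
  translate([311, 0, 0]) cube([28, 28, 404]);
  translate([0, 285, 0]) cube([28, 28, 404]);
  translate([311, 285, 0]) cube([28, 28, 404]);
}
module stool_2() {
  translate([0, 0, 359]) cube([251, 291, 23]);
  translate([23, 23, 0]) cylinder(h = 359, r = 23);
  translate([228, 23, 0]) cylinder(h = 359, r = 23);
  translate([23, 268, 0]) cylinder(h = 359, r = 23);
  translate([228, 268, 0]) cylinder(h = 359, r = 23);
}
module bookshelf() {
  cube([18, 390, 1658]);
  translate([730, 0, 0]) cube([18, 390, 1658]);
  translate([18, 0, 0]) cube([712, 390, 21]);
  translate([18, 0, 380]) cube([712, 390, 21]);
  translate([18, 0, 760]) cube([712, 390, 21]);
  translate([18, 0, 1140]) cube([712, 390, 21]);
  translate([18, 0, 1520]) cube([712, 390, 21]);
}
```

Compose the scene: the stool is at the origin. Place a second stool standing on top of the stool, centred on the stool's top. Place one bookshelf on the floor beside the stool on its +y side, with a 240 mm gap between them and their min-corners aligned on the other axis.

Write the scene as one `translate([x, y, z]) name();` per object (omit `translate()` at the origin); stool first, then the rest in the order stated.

stool();
translate([44, 11, 438]) stool_2();
translate([0, 553, 0]) bookshelf();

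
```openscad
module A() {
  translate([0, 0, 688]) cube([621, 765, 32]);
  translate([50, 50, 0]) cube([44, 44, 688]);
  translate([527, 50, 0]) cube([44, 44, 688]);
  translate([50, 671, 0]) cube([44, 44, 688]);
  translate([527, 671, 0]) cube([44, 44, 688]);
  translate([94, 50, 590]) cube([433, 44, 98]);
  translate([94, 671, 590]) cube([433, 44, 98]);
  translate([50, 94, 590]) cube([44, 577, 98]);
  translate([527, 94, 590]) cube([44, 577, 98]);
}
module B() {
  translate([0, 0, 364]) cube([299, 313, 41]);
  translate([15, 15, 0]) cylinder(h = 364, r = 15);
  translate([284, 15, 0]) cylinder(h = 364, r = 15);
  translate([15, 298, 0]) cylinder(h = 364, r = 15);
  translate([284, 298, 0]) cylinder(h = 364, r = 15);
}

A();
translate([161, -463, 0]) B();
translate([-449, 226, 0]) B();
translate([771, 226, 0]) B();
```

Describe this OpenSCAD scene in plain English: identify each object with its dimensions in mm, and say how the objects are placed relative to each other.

A is a table with a 621×765 mm rectangular top, 32 mm thick, top surface at z = 720 mm, supported by four 44×44 mm square legs, each inset 50 mm from the nearest pair of top edges, running from the floor. Four apron rails, 44 mm thick and 98 mm tall, run between adjacent legs with their top edges flush with the underside of the top and their outer faces flush with the legs' outer faces.

B is a four-legged stool. The seat is a 299×313×41 mm slab whose top surface is at z = 405 mm; four round legs, each 30 mm in diameter, run from the floor (z = 0) to the underside of the seat, each leg's axis is inset half a diameter from the nearest pair of seat edges (so the leg's bounding box is flush with the corner).

Three stools sit around the table at the −y, −x, +x sides.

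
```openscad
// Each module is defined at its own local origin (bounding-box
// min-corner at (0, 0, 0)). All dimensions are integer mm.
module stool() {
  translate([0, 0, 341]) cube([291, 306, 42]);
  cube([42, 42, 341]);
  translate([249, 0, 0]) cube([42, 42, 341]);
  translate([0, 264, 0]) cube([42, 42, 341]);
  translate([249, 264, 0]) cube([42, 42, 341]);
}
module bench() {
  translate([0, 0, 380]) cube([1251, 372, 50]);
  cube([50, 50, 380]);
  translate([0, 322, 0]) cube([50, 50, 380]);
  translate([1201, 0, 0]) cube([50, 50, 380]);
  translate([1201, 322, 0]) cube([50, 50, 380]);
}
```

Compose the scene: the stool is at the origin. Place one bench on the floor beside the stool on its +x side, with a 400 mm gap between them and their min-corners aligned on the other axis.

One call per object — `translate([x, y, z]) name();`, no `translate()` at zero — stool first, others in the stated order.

stool();
translate([691, 0, 0]) bench();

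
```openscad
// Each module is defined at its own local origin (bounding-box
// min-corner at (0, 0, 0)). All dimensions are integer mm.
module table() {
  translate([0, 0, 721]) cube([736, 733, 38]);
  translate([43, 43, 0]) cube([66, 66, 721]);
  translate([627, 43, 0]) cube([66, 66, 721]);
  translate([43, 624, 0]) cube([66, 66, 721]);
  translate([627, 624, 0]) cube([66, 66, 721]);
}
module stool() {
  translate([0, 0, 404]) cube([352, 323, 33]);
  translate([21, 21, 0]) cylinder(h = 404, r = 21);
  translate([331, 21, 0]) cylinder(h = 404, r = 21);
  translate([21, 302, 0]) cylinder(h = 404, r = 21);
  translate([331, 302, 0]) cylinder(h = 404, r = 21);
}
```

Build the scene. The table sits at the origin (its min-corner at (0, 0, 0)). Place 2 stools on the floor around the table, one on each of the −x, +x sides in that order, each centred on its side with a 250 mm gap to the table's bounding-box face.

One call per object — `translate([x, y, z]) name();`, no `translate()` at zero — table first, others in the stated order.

table();
translate([-602, 205, 0]) stool();
translate([986, 205, 0]) stool();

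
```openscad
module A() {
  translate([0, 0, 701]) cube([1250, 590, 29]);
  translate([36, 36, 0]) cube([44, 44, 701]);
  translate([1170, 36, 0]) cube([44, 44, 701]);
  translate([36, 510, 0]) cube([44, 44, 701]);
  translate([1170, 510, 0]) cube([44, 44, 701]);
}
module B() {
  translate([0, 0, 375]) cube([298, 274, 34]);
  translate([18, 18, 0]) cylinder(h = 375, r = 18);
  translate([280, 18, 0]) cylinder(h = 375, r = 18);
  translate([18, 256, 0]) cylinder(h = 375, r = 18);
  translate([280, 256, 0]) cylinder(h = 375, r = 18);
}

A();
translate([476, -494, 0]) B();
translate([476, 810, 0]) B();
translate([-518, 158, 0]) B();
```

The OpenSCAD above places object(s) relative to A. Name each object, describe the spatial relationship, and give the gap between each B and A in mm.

A is a table. B is a stool. Three stools sit around the table at the −y, +y, −x sides. The gap between each stool and the table is 220 mm.

Each stool's nearest face is 220 mm from the table's bounding box.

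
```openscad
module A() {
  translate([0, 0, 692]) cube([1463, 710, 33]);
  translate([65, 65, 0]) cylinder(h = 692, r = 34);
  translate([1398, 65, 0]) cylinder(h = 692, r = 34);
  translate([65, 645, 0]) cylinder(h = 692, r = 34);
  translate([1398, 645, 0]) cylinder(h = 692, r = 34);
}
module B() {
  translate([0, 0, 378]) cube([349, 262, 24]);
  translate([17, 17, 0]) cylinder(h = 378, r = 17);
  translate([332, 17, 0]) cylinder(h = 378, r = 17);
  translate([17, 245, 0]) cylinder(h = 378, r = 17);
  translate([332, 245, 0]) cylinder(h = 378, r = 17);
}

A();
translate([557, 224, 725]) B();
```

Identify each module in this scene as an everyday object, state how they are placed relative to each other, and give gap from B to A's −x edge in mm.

The stool's min-x is at 557; the table's min-x is 0; gap = 557 mm.

A is a table. B is a stool. The stool is on top of the table, centred. The gap from the stool to the table's −x edge is 557 mm.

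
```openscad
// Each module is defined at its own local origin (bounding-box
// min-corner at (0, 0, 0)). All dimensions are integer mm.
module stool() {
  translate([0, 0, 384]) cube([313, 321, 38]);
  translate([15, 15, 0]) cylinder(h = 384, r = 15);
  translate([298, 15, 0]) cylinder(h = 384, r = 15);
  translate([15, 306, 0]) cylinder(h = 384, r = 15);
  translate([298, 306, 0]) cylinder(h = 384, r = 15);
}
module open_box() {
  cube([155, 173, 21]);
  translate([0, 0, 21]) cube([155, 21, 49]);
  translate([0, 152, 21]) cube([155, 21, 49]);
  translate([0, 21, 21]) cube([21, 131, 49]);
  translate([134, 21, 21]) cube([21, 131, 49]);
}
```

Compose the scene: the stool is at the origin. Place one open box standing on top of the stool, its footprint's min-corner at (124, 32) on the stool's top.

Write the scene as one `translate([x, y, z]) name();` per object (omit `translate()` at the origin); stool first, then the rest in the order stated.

stool();
translate([124, 32, 422]) open_box();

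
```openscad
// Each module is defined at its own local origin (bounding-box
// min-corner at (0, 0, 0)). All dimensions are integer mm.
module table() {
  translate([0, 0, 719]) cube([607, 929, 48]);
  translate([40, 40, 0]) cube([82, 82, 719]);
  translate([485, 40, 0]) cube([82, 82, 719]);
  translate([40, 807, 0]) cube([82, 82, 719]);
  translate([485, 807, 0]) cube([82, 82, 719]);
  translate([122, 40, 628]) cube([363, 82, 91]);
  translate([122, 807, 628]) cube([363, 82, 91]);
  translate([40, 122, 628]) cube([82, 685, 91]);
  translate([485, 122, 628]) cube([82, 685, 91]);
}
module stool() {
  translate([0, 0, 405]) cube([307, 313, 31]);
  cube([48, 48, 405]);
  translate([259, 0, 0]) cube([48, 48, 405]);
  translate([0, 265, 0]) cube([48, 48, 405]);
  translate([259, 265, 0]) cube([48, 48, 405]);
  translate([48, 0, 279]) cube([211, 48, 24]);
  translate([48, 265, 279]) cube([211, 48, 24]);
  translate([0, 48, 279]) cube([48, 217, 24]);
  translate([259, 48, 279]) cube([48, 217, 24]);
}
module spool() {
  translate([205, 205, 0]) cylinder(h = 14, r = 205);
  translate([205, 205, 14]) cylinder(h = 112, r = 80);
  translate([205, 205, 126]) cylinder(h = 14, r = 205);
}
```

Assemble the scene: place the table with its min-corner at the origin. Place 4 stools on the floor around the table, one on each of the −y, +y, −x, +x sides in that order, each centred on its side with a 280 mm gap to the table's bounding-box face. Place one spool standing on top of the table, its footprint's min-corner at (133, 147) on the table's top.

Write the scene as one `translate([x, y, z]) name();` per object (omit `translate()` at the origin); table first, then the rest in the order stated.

table();
translate([150, -593, 0]) stool();
translate([150, 1209, 0]) stool();
translate([-587, 308, 0]) stool();
translate([887, 308, 0]) stool();
translate([133, 147, 767]) spool();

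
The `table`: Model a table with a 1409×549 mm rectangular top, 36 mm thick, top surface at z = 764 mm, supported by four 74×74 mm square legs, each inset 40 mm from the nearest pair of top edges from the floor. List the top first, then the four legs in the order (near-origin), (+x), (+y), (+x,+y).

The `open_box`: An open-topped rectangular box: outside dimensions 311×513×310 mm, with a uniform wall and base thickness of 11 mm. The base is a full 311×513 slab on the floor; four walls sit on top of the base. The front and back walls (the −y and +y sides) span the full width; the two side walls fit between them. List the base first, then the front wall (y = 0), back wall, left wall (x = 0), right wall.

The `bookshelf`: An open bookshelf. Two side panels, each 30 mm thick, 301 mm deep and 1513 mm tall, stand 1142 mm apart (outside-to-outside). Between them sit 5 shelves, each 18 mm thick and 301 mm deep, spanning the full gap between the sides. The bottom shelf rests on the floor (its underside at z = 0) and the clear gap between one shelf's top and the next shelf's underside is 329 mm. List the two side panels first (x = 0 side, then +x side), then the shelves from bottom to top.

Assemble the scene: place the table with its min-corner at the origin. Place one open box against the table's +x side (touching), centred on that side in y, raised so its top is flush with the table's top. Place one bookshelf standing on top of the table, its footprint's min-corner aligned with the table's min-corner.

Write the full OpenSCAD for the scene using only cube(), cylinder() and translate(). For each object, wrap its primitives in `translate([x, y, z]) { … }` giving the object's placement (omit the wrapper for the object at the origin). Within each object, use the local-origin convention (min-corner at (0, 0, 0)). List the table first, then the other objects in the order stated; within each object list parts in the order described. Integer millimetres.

translate([0, 0, 728]) cube([1409, 549, 36]);
translate([40, 40, 0]) cube([74, 74, 728]);
translate([1295, 40, 0]) cube([74, 74, 728]);
translate([40, 435, 0]) cube([74, 74, 728]);
translate([1295, 435, 0]) cube([74, 74, 728]);
translate([1409, 18, 454]) {
  cube([311, 513, 11]);
  translate([0, 0, 11]) cube([311, 11, 299]);
  translate([0, 502, 11]) cube([311, 11, 299]);
  translate([0, 11, 11]) cube([11, 491, 299]);
  translate([300, 11, 11]) cube([11, 491, 299]);
}
translate([0, 0, 764]) {
  cube([30, 301, 1513]);
  translate([1112, 0, 0]) cube([30, 301, 1513]);
  translate([30, 0, 0]) cube([1082, 301, 18]);
  translate([30, 0, 347]) cube([1082, 301, 18]);
  translate([30, 0, 694]) cube([1082, 301, 18]);
  translate([30, 0, 1041]) cube([1082, 301, 18]);
  translate([30, 0, 1388]) cube([1082, 301, 18]);
}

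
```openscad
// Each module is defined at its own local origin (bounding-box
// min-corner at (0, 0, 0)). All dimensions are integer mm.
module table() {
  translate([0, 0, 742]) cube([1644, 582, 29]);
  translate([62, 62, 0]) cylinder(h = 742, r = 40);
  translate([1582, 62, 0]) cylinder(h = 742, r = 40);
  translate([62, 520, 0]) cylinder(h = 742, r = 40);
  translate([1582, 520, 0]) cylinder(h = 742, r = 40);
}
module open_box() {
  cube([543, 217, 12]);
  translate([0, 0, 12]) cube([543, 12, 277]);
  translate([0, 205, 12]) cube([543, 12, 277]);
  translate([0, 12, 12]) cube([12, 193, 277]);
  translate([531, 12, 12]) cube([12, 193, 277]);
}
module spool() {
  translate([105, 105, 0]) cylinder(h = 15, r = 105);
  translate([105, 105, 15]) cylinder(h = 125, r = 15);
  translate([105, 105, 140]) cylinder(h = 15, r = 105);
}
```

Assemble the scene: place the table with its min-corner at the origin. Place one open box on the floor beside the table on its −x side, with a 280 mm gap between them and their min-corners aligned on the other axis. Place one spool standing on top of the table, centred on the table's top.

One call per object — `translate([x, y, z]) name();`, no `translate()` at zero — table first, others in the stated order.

table();
translate([-823, 0, 0]) open_box();
translate([717, 186, 771]) spool();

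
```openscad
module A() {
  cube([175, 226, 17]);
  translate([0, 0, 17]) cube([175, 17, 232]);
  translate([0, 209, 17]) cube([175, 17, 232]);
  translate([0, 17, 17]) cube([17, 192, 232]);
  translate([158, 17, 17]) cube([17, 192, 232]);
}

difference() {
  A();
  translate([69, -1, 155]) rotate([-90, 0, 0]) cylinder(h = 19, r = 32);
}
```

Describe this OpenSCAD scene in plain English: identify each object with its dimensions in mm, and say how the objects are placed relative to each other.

A is an open storage box with external size 175×226×249 mm and wall thickness 17 mm (the base is also 17 mm thick). The base covers the whole footprint; the four walls stand on the base, with the y-facing walls full-width and the x-facing walls fitting between their inner faces.

The open box has a circular hole of radius 32 mm through its front wall, centred at (x = 69, z = 155).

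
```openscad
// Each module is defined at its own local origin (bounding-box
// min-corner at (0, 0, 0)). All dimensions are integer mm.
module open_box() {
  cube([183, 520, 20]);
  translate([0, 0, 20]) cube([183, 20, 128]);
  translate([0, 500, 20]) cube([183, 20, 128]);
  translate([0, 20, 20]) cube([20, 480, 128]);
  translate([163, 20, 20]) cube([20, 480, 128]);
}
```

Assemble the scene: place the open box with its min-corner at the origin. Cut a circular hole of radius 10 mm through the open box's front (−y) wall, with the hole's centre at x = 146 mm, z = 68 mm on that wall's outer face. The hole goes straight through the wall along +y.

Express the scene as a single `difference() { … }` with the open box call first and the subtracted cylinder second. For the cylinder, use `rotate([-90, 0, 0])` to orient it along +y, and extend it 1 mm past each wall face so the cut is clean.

difference() {
  open_box();
  translate([146, -1, 68]) rotate([-90, 0, 0]) cylinder(h = 22, r = 10);
}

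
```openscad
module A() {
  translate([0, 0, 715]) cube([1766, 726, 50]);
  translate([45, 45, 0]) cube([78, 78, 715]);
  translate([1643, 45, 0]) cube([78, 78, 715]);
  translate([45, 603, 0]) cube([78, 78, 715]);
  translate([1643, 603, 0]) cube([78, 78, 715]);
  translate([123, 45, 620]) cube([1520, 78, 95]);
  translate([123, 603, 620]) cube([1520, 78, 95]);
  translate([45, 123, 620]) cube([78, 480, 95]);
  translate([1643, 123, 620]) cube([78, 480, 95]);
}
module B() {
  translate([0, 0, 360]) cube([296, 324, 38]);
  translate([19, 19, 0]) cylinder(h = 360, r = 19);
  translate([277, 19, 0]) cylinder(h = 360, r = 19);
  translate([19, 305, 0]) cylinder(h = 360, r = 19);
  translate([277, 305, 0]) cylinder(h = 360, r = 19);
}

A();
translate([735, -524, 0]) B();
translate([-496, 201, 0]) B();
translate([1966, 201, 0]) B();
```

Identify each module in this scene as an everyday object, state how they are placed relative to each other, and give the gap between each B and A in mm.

A is a table. B is a stool. Three stools sit around the table at the −y, −x, +x sides. The gap between each stool and the table is 200 mm.

Each stool's nearest face is 200 mm from the table's bounding box.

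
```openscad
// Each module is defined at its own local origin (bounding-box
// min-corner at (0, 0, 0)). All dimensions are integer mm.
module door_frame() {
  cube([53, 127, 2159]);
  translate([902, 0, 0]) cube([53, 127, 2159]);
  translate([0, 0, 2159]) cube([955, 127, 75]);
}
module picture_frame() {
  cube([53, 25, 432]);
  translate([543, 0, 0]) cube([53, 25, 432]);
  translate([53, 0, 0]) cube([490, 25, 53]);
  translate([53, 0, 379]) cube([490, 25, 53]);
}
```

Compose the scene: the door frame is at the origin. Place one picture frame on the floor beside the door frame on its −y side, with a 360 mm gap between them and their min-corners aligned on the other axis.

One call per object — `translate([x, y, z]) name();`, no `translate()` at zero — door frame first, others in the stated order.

door_frame();
translate([0, -385, 0]) picture_frame();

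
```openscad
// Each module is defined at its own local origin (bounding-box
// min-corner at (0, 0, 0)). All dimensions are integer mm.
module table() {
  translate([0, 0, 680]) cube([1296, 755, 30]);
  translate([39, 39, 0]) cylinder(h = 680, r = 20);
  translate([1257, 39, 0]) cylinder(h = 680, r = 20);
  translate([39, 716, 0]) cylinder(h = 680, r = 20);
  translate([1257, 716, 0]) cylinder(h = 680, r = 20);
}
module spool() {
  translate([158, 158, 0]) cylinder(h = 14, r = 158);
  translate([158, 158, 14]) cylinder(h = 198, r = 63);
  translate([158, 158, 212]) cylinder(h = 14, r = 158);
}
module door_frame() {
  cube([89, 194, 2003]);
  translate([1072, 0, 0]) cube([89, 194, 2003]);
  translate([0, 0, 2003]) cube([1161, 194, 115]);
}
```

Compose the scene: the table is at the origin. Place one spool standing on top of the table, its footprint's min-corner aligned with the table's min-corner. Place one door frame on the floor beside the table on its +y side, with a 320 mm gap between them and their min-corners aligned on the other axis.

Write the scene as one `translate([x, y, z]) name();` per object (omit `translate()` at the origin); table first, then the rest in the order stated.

table();
translate([0, 0, 710]) spool();
translate([0, 1075, 0]) door_frame();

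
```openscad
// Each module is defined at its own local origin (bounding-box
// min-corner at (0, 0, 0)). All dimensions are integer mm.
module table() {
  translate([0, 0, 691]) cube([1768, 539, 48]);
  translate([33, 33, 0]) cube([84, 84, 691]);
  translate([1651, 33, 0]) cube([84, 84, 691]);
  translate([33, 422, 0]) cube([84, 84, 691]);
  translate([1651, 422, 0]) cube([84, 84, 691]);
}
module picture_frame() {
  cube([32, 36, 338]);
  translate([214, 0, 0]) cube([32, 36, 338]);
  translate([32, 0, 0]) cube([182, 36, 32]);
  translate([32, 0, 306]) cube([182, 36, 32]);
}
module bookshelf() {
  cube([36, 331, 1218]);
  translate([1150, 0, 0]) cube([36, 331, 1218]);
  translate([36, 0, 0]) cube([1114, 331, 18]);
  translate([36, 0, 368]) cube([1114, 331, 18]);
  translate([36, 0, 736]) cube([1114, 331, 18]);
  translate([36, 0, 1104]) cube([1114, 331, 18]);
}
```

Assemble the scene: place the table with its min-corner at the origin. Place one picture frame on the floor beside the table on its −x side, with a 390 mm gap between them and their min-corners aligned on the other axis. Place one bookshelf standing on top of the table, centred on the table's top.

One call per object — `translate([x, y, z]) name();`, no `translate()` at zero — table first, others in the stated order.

table();
translate([-636, 0, 0]) picture_frame();
translate([291, 104, 739]) bookshelf();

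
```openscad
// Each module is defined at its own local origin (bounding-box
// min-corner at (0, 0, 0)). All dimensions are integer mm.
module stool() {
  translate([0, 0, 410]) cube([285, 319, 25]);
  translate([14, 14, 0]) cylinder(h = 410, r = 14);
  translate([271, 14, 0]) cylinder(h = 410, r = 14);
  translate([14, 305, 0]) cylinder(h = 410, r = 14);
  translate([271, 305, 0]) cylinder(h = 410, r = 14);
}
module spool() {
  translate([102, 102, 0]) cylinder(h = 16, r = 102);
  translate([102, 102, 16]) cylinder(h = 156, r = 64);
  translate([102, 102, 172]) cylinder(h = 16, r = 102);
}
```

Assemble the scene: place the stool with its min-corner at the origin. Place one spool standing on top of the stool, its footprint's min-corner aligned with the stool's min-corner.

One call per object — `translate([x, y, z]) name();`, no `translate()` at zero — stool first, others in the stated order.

stool();
translate([0, 0, 435]) spool();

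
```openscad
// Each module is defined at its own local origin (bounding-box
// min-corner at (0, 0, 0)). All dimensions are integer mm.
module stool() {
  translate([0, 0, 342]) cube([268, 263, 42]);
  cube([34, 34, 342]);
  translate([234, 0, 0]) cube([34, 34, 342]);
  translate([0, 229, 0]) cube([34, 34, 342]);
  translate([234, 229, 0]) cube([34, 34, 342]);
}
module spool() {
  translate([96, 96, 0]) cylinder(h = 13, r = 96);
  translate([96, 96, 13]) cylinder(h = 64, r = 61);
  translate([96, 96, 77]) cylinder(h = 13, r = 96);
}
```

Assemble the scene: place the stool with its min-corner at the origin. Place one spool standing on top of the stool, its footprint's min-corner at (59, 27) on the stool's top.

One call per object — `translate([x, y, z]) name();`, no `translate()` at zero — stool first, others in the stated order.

stool();
translate([59, 27, 384]) spool();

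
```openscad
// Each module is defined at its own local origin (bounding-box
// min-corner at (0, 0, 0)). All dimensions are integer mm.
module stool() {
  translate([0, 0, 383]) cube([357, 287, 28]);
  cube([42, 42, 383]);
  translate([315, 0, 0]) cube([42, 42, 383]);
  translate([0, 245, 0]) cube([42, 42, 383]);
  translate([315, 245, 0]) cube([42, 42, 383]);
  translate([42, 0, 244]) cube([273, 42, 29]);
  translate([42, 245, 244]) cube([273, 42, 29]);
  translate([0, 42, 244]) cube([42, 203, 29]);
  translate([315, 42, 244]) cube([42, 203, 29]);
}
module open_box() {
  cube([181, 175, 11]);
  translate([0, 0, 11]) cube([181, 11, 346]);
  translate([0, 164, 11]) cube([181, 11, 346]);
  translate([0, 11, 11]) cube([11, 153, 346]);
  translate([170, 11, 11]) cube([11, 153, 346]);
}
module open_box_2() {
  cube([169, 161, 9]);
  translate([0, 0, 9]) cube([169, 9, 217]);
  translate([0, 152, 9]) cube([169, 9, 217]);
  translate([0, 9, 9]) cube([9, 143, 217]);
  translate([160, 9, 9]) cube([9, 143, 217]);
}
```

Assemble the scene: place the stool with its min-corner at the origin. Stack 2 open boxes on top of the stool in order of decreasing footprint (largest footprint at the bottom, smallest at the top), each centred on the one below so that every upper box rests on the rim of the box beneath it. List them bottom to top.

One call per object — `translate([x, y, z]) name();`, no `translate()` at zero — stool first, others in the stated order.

stool();
translate([88, 56, 411]) open_box();
translate([94, 63, 768]) open_box_2();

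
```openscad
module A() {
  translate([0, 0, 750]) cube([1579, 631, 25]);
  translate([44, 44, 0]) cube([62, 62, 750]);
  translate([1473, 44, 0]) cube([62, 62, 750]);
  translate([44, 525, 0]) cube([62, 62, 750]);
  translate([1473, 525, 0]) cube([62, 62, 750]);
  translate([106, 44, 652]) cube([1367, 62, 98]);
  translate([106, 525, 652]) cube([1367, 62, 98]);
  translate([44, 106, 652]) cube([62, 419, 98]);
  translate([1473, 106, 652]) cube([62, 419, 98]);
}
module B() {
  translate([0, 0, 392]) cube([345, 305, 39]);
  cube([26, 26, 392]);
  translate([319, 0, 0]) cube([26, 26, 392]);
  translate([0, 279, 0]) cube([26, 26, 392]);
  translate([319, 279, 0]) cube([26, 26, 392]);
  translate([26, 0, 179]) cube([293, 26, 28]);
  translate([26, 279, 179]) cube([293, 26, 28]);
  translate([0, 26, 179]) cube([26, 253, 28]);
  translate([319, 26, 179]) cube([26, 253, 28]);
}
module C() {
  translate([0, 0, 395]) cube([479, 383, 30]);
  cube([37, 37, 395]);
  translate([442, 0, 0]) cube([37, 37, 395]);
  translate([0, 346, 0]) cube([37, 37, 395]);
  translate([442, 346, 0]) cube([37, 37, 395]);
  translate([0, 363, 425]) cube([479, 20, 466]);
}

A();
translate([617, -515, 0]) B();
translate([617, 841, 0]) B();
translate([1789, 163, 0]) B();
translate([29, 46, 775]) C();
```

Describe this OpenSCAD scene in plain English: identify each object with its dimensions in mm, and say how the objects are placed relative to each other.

A is a table with a 1579×631 mm rectangular top, 25 mm thick, top surface at z = 775 mm, supported by four 62×62 mm square legs, each inset 44 mm from the nearest pair of top edges, running from the floor. Four apron rails, 62 mm thick and 98 mm tall, run between adjacent legs with their top edges flush with the underside of the top and their outer faces flush with the legs' outer faces.

B is a four-legged stool. The seat is 345×305 mm, 39 mm thick, top at z = 431 mm. It stands on four square legs, each 26×26 mm in cross-section, from z = 0 to the seat underside, each flush with a corner of the seat. Four stretchers, 26 mm wide and 28 mm tall, connect adjacent legs with their undersides at z = 179 mm, each running between the inner faces of the legs it joins and aligned with the legs' outer faces on the other axis.

C is a chair: 479×383 mm seat, 30 mm thick, top at z = 425 mm, on four 37 mm square corner legs flush with the seat edges. A 20 mm thick backrest slab spans the full seat width, extending 466 mm above the seat top, its back face flush with the seat's +y edge.

Three stools sit around the table at the −y, +y, +x sides. The chair is on top of the table.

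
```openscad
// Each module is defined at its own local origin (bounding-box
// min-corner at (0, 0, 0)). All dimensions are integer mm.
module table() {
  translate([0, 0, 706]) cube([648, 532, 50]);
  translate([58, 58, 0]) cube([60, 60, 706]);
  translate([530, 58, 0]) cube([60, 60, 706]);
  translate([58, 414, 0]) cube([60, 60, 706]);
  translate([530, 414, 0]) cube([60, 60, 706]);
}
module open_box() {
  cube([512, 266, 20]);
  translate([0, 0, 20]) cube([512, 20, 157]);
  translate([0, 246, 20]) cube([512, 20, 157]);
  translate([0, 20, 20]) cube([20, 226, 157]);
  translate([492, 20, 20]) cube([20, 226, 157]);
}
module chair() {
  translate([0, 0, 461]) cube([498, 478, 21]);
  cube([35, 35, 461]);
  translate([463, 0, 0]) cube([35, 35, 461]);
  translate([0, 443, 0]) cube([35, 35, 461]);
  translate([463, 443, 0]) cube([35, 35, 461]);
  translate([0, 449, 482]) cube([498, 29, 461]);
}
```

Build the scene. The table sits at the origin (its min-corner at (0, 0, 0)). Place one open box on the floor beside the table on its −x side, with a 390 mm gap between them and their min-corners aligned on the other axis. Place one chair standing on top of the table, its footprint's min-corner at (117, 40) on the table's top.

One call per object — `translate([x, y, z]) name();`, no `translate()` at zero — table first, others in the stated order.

table();
translate([-902, 0, 0]) open_box();
translate([117, 40, 756]) chair();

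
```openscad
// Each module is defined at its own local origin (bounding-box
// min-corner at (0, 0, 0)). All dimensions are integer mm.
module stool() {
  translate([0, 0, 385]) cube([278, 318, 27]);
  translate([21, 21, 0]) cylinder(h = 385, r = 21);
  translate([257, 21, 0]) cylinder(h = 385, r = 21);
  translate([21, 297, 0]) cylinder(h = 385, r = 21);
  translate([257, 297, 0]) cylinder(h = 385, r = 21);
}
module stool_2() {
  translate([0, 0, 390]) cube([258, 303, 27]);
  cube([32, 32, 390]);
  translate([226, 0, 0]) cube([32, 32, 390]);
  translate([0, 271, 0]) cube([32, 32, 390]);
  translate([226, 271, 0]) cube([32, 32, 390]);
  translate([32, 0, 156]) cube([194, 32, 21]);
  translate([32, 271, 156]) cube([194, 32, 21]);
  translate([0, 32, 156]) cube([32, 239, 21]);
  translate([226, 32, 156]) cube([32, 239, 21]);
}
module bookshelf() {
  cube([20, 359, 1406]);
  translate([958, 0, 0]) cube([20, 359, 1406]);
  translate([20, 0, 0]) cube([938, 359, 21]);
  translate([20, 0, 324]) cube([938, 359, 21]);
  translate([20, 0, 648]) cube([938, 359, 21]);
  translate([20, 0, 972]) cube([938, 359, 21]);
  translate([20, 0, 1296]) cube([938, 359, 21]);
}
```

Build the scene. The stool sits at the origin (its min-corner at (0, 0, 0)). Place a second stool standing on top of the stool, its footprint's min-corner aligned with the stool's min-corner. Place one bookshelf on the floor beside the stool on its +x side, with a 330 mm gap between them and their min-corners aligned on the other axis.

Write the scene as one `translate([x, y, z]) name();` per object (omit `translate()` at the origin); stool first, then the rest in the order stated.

stool();
translate([0, 0, 412]) stool_2();
translate([608, 0, 0]) bookshelf();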